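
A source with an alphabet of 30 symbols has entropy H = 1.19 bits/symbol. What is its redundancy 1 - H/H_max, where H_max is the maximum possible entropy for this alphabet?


H_max = log2(K) = log2(30) = 4.9069 bits/symbol. Redundancy = 1 - H/H_max = 1 - 1.19/4.9069 = 1 - 0.2425 = 0.7575

0.7575


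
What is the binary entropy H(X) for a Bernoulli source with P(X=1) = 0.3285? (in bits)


H = -p*log2(p) - (1-p)*log2(1-p). -0.3285*log2(0.3285) = 0.527582; -0.6715*log2(0.6715) = 0.385804. H = 0.527582 + 0.385804 = 0.9134

0.9134 bits


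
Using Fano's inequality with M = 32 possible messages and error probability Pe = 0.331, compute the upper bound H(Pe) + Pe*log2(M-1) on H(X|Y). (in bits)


H(Pe) = -Pe*log2(Pe) - (1-Pe)*log2(1-Pe) = -0.331*log2(0.331) - 0.669*log2(0.669) = 0.527977 + 0.387968 = 0.9159. Pe*log2(M-1) = 0.331*log2(31) = 1.639839. Bound = H(Pe) + Pe*log2(M-1) = 0.527977 + 0.387968 + 1.639839 = 2.5558

2.5558 bits


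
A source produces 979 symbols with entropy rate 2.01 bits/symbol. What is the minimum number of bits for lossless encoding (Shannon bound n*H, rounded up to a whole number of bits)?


Minimum bits >= n * H = 979 * 2.01 = 1967.79, rounded up to a whole number of bits = 1968

1968 bits


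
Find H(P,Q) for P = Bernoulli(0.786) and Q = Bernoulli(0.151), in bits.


H(P,Q) = -p*log2(q) - (1-p)*log2(1-q). -0.786*log2(0.151) = 2.143720; -0.214*log2(0.849) = 0.050539. H(P,Q) = 2.143720 + 0.050539 = 2.1943

2.1943 bits


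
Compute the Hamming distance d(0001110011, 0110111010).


Count differing positions: . ^ ^ ^ . . ^ . . ^ = 5 differences

5


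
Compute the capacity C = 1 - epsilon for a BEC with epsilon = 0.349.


C = 1 - epsilon = 1 - 0.349 = 0.651

0.651 bits


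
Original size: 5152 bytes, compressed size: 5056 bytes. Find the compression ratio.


Ratio = original / compressed = 5152 / 5056 = 1.019

1.019


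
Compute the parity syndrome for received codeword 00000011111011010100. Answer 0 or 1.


Syndrome = XOR of all bits = 0 XOR 0 XOR 0 XOR 0 XOR 0 XOR 0 XOR 1 XOR 1 XOR 1 XOR 1 XOR 1 XOR 0 XOR 1 XOR 1 XOR 0 XOR 1 XOR 0 XOR 1 XOR 0 XOR 0 = 1

1


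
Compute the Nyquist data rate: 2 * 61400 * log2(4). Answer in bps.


Rate = 2 * B * log2(M) = 2 * 61400 * 2.0 = 245600.0

245600.0 bps


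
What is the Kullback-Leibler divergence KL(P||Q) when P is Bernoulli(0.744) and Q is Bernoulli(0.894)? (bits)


KL = p*log2(p/q) + (1-p)*log2((1-p)/(1-q)) = 0.744*log2(0.744/0.894) + 0.256*log2(0.256/0.106) = 0.1285

0.1285 bits


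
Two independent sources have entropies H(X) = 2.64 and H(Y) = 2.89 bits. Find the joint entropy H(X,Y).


For independent variables, H(X,Y) = H(X) + H(Y) = 2.64 + 2.89 = 5.53

5.53 bits


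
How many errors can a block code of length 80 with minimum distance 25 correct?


Correction capability = floor((d-1)/2) = floor((25-1)/2) = 12

12 errors


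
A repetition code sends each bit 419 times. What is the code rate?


Rate = k/n = 1/419

1/419


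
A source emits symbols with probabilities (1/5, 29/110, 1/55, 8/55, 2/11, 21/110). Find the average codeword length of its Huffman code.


Huffman construction (repeatedly merge the two least-probable nodes; each merge adds 1 bit to every symbol beneath it): 1/55 + 8/55 = 9/55; 9/55 + 2/11 = 19/55; 21/110 + 1/5 = 43/110; 29/110 + 19/55 = 67/110; 43/110 + 67/110 = 1. Resulting codeword lengths (in the order the probabilities were given): (2, 2, 4, 4, 3, 2). L_avg = sum(p_i * l_i) = 1/5*2 + 29/110*2 + 1/55*4 + 8/55*4 + 2/11*3 + 21/110*2 = 138/55 = 2.5091

2.5091 bits


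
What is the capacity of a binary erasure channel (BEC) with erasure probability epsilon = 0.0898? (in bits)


C = 1 - epsilon = 1 - 0.0898 = 0.9102

0.9102 bits


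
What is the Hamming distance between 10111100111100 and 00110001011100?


Count differing positions: ^ . . . ^ ^ . ^ ^ . . . . . = 5 differences

5


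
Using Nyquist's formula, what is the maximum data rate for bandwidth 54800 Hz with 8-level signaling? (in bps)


Rate = 2 * B * log2(M) = 2 * 54800 * 3.0 = 328800.0

328800.0 bps


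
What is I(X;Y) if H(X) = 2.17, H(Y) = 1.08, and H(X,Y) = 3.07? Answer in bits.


I(X;Y) = H(X) + H(Y) - H(X,Y) = 2.17 + 1.08 - 3.07 = 0.18

0.18 bits


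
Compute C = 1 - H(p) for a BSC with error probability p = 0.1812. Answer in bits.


H(p) = -p*log2(p) - (1-p)*log2(1-p) = -0.1812*log2(0.1812) - 0.8188*log2(0.8188) = 0.446539 + 0.236156 = 0.6827. C = 1 - H(p) = 1 - 0.6827 = 0.3173

0.3173 bits


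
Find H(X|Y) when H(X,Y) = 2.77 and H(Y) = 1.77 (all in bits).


H(X|Y) = H(X,Y) - H(Y) = 2.77 - 1.77 = 1.0

1.0 bits


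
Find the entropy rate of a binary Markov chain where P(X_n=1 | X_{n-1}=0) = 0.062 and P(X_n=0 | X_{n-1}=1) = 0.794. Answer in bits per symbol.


Stationary distribution: pi_0 = p10/(p01+p10) = 0.9276, pi_1 = 0.0724. Entropy rate H' = pi_0*H(p01) + pi_1*H(p10) = 0.9276*0.3353 + 0.0724*0.7338 = 0.3642

0.3642 bits/symbol


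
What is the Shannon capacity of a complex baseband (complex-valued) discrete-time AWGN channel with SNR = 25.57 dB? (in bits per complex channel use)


SNR_linear = 10^(25.57/10) = 360.5786; C = log2(1 + SNR_linear) = log2(1 + 360.5786) = 8.4982

8.4982 bits/channel use


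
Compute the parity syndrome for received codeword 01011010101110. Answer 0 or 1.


Syndrome = XOR of all bits = 0 XOR 1 XOR 0 XOR 1 XOR 1 XOR 0 XOR 1 XOR 0 XOR 1 XOR 0 XOR 1 XOR 1 XOR 1 XOR 0 = 0

0


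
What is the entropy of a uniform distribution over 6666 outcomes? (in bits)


H = log2(n) = log2(6666) = 12.7026

12.7026 bits


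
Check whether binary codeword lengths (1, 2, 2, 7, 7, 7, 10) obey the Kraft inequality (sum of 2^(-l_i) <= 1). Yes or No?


Kraft sum = sum(2^(-l_i)) = 1.0244, need <= 1. Result: violated (a binary prefix-free code with these lengths cannot exist)

No


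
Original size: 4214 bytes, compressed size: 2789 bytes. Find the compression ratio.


Ratio = original / compressed = 4214 / 2789 = 1.5109

1.5109


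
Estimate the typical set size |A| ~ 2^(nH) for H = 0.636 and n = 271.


log2|A_typical| = nH = 271 * 0.636 = 172.356, so |A_typical| ~ 2^172.356 = 7.662e+51

7.662e+51


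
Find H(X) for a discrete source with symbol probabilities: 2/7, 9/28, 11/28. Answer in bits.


H = -sum(p_i * log2(p_i)). Terms: -(2/7)*log2(2/7) = 0.516387; -(9/28)*log2(9/28) = 0.526317; -(11/28)*log2(11/28) = 0.529541. H = 0.516387 + 0.526317 + 0.529541 = 1.5722

1.5722 bits


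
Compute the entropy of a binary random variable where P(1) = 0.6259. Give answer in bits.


H = -p*log2(p) - (1-p)*log2(1-p). -0.6259*log2(0.6259) = 0.423106; -0.3741*log2(0.3741) = 0.530662. H = 0.423106 + 0.530662 = 0.9538

0.9538 bits


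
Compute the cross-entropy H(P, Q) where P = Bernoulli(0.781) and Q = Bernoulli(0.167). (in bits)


H(P,Q) = -p*log2(q) - (1-p)*log2(1-q). -0.781*log2(0.167) = 2.016604; -0.219*log2(0.833) = 0.057731. H(P,Q) = 2.016604 + 0.057731 = 2.0743

2.0743 bits


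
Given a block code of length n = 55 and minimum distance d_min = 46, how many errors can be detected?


Detection capability = d_min - 1 = 46 - 1 = 45

45 errors


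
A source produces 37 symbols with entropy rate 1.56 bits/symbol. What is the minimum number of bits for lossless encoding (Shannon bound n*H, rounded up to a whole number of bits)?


Minimum bits >= n * H = 37 * 1.56 = 57.72, rounded up to a whole number of bits = 58

58 bits


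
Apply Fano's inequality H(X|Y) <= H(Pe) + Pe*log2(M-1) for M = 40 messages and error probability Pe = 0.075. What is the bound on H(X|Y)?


H(Pe) = -Pe*log2(Pe) - (1-Pe)*log2(1-Pe) = -0.075*log2(0.075) - 0.925*log2(0.925) = 0.280272 + 0.104039 = 0.3843. Pe*log2(M-1) = 0.075*log2(39) = 0.396405. Bound = H(Pe) + Pe*log2(M-1) = 0.280272 + 0.104039 + 0.396405 = 0.7807

0.7807 bits


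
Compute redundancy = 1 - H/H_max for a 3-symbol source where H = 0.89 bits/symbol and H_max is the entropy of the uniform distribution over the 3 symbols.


H_max = log2(K) = log2(3) = 1.585 bits/symbol. Redundancy = 1 - H/H_max = 1 - 0.89/1.585 = 1 - 0.5615 = 0.4385

0.4385


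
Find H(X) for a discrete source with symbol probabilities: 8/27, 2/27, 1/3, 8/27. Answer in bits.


H = -sum(p_i * log2(p_i)). Terms: -(8/27)*log2(8/27) = 0.519967; -(2/27)*log2(2/27) = 0.278140; -(1/3)*log2(1/3) = 0.528321; -(8/27)*log2(8/27) = 0.519967. H = 0.519967 + 0.278140 + 0.528321 + 0.519967 = 1.8464

1.8464 bits


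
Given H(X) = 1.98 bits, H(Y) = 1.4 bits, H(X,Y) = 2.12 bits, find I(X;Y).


I(X;Y) = H(X) + H(Y) - H(X,Y) = 1.98 + 1.4 - 2.12 = 1.26

1.26 bits


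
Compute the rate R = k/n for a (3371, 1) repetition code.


Rate = k/n = 1/3371

1/3371


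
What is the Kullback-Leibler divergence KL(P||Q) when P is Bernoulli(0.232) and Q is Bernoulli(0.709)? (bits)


KL = p*log2(p/q) + (1-p)*log2((1-p)/(1-q)) = 0.232*log2(0.232/0.709) + 0.768*log2(0.768/0.291) = 0.7014

0.7014 bits


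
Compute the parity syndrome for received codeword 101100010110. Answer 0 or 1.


Syndrome = XOR of all bits = 1 XOR 0 XOR 1 XOR 1 XOR 0 XOR 0 XOR 0 XOR 1 XOR 0 XOR 1 XOR 1 XOR 0 = 0

0


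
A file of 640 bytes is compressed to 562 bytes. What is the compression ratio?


Ratio = original / compressed = 640 / 562 = 1.1388

1.1388


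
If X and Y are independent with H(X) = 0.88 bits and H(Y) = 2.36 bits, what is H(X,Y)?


For independent variables, H(X,Y) = H(X) + H(Y) = 0.88 + 2.36 = 3.24

3.24 bits


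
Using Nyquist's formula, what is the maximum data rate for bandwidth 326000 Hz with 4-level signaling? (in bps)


Rate = 2 * B * log2(M) = 2 * 326000 * 2.0 = 1304000.0

1304000.0 bps


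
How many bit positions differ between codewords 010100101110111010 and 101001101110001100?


Count differing positions: ^ ^ ^ ^ . ^ . . . . . . ^ ^ . ^ ^ . = 9 differences

9


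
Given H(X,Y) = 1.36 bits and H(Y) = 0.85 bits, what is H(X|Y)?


H(X|Y) = H(X,Y) - H(Y) = 1.36 - 0.85 = 0.51

0.51 bits


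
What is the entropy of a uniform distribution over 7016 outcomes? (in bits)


H = log2(n) = log2(7016) = 12.7764

12.7764 bits


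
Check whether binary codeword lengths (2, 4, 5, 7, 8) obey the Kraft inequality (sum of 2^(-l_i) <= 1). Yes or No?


Kraft sum = sum(2^(-l_i)) = 0.3555, need <= 1. Result: satisfied (a binary prefix-free code with these lengths exists)

Yes


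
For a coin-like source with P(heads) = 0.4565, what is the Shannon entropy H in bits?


H = -p*log2(p) - (1-p)*log2(1-p). -0.4565*log2(0.4565) = 0.516444; -0.5435*log2(0.5435) = 0.478089. H = 0.516444 + 0.478089 = 0.9945

0.9945 bits


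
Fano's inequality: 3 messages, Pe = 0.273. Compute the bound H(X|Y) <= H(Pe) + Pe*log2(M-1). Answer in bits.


H(Pe) = -Pe*log2(Pe) - (1-Pe)*log2(1-Pe) = -0.273*log2(0.273) - 0.727*log2(0.727) = 0.511336 + 0.334400 = 0.8457. Pe*log2(M-1) = 0.273*log2(2) = 0.273000. Bound = H(Pe) + Pe*log2(M-1) = 0.511336 + 0.334400 + 0.273000 = 1.1187

1.1187 bits


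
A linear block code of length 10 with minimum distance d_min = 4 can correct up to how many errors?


Correction capability = floor((d-1)/2) = floor((4-1)/2) = 1

1 errors


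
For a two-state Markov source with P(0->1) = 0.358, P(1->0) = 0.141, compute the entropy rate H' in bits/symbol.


Stationary distribution: pi_0 = p10/(p01+p10) = 0.2826, pi_1 = 0.7174. Entropy rate H' = pi_0*H(p01) + pi_1*H(p10) = 0.2826*0.941 + 0.7174*0.5869 = 0.6869

0.6869 bits/symbol


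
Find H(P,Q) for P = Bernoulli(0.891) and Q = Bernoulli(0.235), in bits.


H(P,Q) = -p*log2(q) - (1-p)*log2(1-q). -0.891*log2(0.235) = 1.861537; -0.109*log2(0.765) = 0.042125. H(P,Q) = 1.861537 + 0.042125 = 1.9037

1.9037 bits


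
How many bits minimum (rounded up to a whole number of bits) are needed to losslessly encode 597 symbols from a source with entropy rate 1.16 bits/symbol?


Minimum bits >= n * H = 597 * 1.16 = 692.52, rounded up to a whole number of bits = 693

693 bits


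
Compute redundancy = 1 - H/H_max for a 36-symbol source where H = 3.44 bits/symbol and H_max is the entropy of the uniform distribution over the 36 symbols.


H_max = log2(K) = log2(36) = 5.1699 bits/symbol. Redundancy = 1 - H/H_max = 1 - 3.44/5.1699 = 1 - 0.6654 = 0.3346

0.3346


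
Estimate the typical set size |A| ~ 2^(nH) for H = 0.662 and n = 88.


log2|A_typical| = nH = 88 * 0.662 = 58.256, so |A_typical| ~ 2^58.256 = 3.442e+17

3.442e+17


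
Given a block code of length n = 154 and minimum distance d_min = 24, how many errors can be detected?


Detection capability = d_min - 1 = 24 - 1 = 23

23 errors


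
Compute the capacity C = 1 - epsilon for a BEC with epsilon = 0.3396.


C = 1 - epsilon = 1 - 0.3396 = 0.6604

0.6604 bits


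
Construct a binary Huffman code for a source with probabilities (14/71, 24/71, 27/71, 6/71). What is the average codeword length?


Huffman construction (repeatedly merge the two least-probable nodes; each merge adds 1 bit to every symbol beneath it): 6/71 + 14/71 = 20/71; 20/71 + 24/71 = 44/71; 27/71 + 44/71 = 1. Resulting codeword lengths (in the order the probabilities were given): (3, 2, 1, 3). L_avg = sum(p_i * l_i) = 14/71*3 + 24/71*2 + 27/71*1 + 6/71*3 = 135/71 = 1.9014

1.9014 bits


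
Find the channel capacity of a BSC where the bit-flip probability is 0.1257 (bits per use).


H(p) = -p*log2(p) - (1-p)*log2(1-p) = -0.1257*log2(0.1257) - 0.8743*log2(0.8743) = 0.376087 + 0.169439 = 0.5455. C = 1 - H(p) = 1 - 0.5455 = 0.4545

0.4545 bits


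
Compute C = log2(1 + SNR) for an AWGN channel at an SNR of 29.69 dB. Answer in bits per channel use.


SNR_linear = 10^(29.69/10) = 931.1079; C = log2(1 + SNR_linear) = log2(1 + 931.1079) = 9.8644

9.8644 bits/channel use


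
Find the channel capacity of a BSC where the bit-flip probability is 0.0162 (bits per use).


H(p) = -p*log2(p) - (1-p)*log2(1-p) = -0.0162*log2(0.0162) - 0.9838*log2(0.9838) = 0.096355 + 0.023181 = 0.1195. C = 1 - H(p) = 1 - 0.1195 = 0.8805

0.8805 bits


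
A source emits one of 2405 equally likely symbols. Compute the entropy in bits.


H = log2(n) = log2(2405) = 11.2318

11.2318 bits


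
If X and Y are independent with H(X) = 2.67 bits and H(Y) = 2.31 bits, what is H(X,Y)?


For independent variables, H(X,Y) = H(X) + H(Y) = 2.67 + 2.31 = 4.98

4.98 bits


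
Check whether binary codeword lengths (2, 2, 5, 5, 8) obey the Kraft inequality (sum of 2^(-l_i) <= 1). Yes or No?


Kraft sum = sum(2^(-l_i)) = 0.5664, need <= 1. Result: satisfied (a binary prefix-free code with these lengths exists)

Yes


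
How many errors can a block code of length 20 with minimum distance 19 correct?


Correction capability = floor((d-1)/2) = floor((19-1)/2) = 9

9 errors


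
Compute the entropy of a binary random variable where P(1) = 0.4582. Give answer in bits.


H = -p*log2(p) - (1-p)*log2(1-p). -0.4582*log2(0.4582) = 0.515911; -0.5418*log2(0.5418) = 0.479042. H = 0.515911 + 0.479042 = 0.995

0.995 bits


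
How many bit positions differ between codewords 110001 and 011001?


Count differing positions: ^ . ^ . . . = 2 differences

2


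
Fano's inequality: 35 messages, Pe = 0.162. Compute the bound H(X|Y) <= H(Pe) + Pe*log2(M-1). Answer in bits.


H(Pe) = -Pe*log2(Pe) - (1-Pe)*log2(1-Pe) = -0.162*log2(0.162) - 0.838*log2(0.838) = 0.425401 + 0.213671 = 0.6391. Pe*log2(M-1) = 0.162*log2(34) = 0.824169. Bound = H(Pe) + Pe*log2(M-1) = 0.425401 + 0.213671 + 0.824169 = 1.4632

1.4632 bits


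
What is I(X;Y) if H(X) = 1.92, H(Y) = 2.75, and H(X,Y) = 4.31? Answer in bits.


I(X;Y) = H(X) + H(Y) - H(X,Y) = 1.92 + 2.75 - 4.31 = 0.36

0.36 bits


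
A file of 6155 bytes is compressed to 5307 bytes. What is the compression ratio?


Ratio = original / compressed = 6155 / 5307 = 1.1598

1.1598


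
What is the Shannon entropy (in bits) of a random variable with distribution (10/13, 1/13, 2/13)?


H = -sum(p_i * log2(p_i)). Terms: -(10/13)*log2(10/13) = 0.291163; -(1/13)*log2(1/13) = 0.284649; -(2/13)*log2(2/13) = 0.415452. H = 0.291163 + 0.284649 + 0.415452 = 0.9913

0.9913 bits


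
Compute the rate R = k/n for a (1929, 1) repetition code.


Rate = k/n = 1/1929

1/1929


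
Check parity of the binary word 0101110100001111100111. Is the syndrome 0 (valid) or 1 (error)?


Syndrome = XOR of all bits = 0 XOR 1 XOR 0 XOR 1 XOR 1 XOR 1 XOR 0 XOR 1 XOR 0 XOR 0 XOR 0 XOR 0 XOR 1 XOR 1 XOR 1 XOR 1 XOR 1 XOR 0 XOR 0 XOR 1 XOR 1 XOR 1 = 1

1


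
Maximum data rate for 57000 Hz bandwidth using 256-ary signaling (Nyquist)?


Rate = 2 * B * log2(M) = 2 * 57000 * 8.0 = 912000.0

912000.0 bps


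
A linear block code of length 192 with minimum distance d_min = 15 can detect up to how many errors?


Detection capability = d_min - 1 = 15 - 1 = 14

14 errors


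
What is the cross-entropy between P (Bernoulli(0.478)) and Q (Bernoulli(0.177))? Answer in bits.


H(P,Q) = -p*log2(q) - (1-p)*log2(1-q). -0.478*log2(0.177) = 1.194129; -0.522*log2(0.823) = 0.146701. H(P,Q) = 1.194129 + 0.146701 = 1.3408

1.3408 bits


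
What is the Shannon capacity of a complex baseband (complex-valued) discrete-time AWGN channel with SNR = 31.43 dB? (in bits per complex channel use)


SNR_linear = 10^(31.43/10) = 1389.9526; C = log2(1 + SNR_linear) = log2(1 + 1389.9526) = 10.4419

10.4419 bits/channel use


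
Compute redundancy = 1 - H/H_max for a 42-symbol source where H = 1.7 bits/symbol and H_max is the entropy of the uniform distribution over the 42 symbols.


H_max = log2(K) = log2(42) = 5.3923 bits/symbol. Redundancy = 1 - H/H_max = 1 - 1.7/5.3923 = 1 - 0.3153 = 0.6847

0.6847


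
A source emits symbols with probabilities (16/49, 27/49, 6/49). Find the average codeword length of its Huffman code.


Huffman construction (repeatedly merge the two least-probable nodes; each merge adds 1 bit to every symbol beneath it): 6/49 + 16/49 = 22/49; 22/49 + 27/49 = 1. Resulting codeword lengths (in the order the probabilities were given): (2, 1, 2). L_avg = sum(p_i * l_i) = 16/49*2 + 27/49*1 + 6/49*2 = 71/49 = 1.449

1.449 bits


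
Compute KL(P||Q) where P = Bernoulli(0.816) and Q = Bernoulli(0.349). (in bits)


KL = p*log2(p/q) + (1-p)*log2((1-p)/(1-q)) = 0.816*log2(0.816/0.349) + 0.184*log2(0.184/0.651) = 0.6645

0.6645 bits


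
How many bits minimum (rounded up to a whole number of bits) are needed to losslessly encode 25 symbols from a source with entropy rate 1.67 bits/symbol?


Minimum bits >= n * H = 25 * 1.67 = 41.75, rounded up to a whole number of bits = 42

42 bits


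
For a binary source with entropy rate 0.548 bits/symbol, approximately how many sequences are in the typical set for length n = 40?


log2|A_typical| = nH = 40 * 0.548 = 21.92, so |A_typical| ~ 2^21.92 = 3.968e+06

3.968e+06


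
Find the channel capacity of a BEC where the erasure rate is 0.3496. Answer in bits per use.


C = 1 - epsilon = 1 - 0.3496 = 0.6504

0.6504 bits


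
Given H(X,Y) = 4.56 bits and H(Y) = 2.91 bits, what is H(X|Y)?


H(X|Y) = H(X,Y) - H(Y) = 4.56 - 2.91 = 1.65

1.65 bits


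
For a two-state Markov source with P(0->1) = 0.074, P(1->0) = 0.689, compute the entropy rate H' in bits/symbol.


Stationary distribution: pi_0 = p10/(p01+p10) = 0.903, pi_1 = 0.097. Entropy rate H' = pi_0*H(p01) + pi_1*H(p10) = 0.903*0.3807 + 0.097*0.8943 = 0.4305

0.4305 bits/symbol


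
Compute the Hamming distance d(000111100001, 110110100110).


Count differing positions: ^ ^ . . . ^ . . . ^ ^ ^ = 6 differences

6


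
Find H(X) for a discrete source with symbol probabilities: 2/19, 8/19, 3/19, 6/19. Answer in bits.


H = -sum(p_i * log2(p_i)). Terms: -(2/19)*log2(2/19) = 0.341887; -(8/19)*log2(8/19) = 0.525443; -(3/19)*log2(3/19) = 0.420468; -(6/19)*log2(6/19) = 0.525147. H = 0.341887 + 0.525443 + 0.420468 + 0.525147 = 1.8129

1.8129 bits


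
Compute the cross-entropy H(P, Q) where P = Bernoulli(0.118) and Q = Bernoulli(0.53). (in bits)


H(P,Q) = -p*log2(q) - (1-p)*log2(1-q). -0.118*log2(0.53) = 0.108080; -0.882*log2(0.47) = 0.960734. H(P,Q) = 0.108080 + 0.960734 = 1.0688

1.0688 bits


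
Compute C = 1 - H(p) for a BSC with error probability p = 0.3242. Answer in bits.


H(p) = -p*log2(p) - (1-p)*log2(1-p) = -0.3242*log2(0.3242) - 0.6758*log2(0.6758) = 0.526839 + 0.382051 = 0.9089. C = 1 - H(p) = 1 - 0.9089 = 0.0911

0.0911 bits


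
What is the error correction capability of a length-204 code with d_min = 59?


Correction capability = floor((d-1)/2) = floor((59-1)/2) = 29

29 errors


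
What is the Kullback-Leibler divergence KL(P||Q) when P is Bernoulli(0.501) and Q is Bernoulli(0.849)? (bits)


KL = p*log2(p/q) + (1-p)*log2((1-p)/(1-q)) = 0.501*log2(0.501/0.849) + 0.499*log2(0.499/0.151) = 0.4793

0.4793 bits


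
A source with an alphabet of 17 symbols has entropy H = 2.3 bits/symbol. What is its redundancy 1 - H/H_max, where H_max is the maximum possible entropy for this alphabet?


H_max = log2(K) = log2(17) = 4.0875 bits/symbol. Redundancy = 1 - H/H_max = 1 - 2.3/4.0875 = 1 - 0.5627 = 0.4373

0.4373


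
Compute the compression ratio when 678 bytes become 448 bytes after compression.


Ratio = original / compressed = 678 / 448 = 1.5134

1.5134


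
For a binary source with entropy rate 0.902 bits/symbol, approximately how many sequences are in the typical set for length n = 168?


log2|A_typical| = nH = 168 * 0.902 = 151.536, so |A_typical| ~ 2^151.536 = 4.139e+45

4.139e+45


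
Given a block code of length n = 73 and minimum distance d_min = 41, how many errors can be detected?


Detection capability = d_min - 1 = 41 - 1 = 40

40 errors


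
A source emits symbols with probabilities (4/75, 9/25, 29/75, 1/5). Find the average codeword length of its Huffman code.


Huffman construction (repeatedly merge the two least-probable nodes; each merge adds 1 bit to every symbol beneath it): 4/75 + 1/5 = 19/75; 19/75 + 9/25 = 46/75; 29/75 + 46/75 = 1. Resulting codeword lengths (in the order the probabilities were given): (3, 2, 1, 3). L_avg = sum(p_i * l_i) = 4/75*3 + 9/25*2 + 29/75*1 + 1/5*3 = 28/15 = 1.8667

1.8667 bits


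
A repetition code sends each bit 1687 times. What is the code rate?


Rate = k/n = 1/1687

1/1687


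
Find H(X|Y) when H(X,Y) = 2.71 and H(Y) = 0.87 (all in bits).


H(X|Y) = H(X,Y) - H(Y) = 2.71 - 0.87 = 1.84

1.84 bits


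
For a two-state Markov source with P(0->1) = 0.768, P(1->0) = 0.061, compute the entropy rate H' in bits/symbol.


Stationary distribution: pi_0 = p10/(p01+p10) = 0.0736, pi_1 = 0.9264. Entropy rate H' = pi_0*H(p01) + pi_1*H(p10) = 0.0736*0.7815 + 0.9264*0.3314 = 0.3645

0.3645 bits/symbol


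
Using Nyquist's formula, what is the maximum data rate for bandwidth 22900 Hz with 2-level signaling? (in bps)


Rate = 2 * B * log2(M) = 2 * 22900 * 1.0 = 45800.0

45800.0 bps


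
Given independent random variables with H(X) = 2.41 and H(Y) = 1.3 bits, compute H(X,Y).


For independent variables, H(X,Y) = H(X) + H(Y) = 2.41 + 1.3 = 3.71

3.71 bits


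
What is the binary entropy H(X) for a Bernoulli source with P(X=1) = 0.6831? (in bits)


H = -p*log2(p) - (1-p)*log2(1-p). -0.6831*log2(0.6831) = 0.375590; -0.3169*log2(0.3169) = 0.525389. H = 0.375590 + 0.525389 = 0.901

0.901 bits


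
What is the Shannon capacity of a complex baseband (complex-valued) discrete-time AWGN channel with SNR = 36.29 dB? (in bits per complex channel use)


SNR_linear = 10^(36.29/10) = 4255.9841; C = log2(1 + SNR_linear) = log2(1 + 4255.9841) = 12.0556

12.0556 bits/channel use


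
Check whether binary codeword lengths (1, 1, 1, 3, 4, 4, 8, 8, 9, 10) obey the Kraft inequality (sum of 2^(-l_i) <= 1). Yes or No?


Kraft sum = sum(2^(-l_i)) = 1.7607, need <= 1. Result: violated (a binary prefix-free code with these lengths cannot exist)

No


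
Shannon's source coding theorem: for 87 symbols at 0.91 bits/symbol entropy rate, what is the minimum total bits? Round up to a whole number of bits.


Minimum bits >= n * H = 87 * 0.91 = 79.17, rounded up to a whole number of bits = 80

80 bits


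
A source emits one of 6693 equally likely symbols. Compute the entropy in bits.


H = log2(n) = log2(6693) = 12.7084

12.7084 bits


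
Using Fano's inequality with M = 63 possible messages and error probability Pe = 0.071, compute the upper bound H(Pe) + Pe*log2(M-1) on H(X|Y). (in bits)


H(Pe) = -Pe*log2(Pe) - (1-Pe)*log2(1-Pe) = -0.071*log2(0.071) - 0.929*log2(0.929) = 0.270939 + 0.098706 = 0.3696. Pe*log2(M-1) = 0.071*log2(62) = 0.422748. Bound = H(Pe) + Pe*log2(M-1) = 0.270939 + 0.098706 + 0.422748 = 0.7924

0.7924 bits


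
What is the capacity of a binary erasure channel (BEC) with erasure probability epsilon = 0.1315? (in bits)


C = 1 - epsilon = 1 - 0.1315 = 0.8685

0.8685 bits


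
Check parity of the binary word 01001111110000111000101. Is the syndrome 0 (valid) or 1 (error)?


Syndrome = XOR of all bits = 0 XOR 1 XOR 0 XOR 0 XOR 1 XOR 1 XOR 1 XOR 1 XOR 1 XOR 1 XOR 0 XOR 0 XOR 0 XOR 0 XOR 1 XOR 1 XOR 1 XOR 0 XOR 0 XOR 0 XOR 1 XOR 0 XOR 1 = 0

0


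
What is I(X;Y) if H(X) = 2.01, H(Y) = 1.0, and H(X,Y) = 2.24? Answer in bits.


I(X;Y) = H(X) + H(Y) - H(X,Y) = 2.01 + 1.0 - 2.24 = 0.77

0.77 bits


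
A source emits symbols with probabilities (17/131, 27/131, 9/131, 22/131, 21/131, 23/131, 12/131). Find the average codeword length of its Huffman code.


Huffman construction (repeatedly merge the two least-probable nodes; each merge adds 1 bit to every symbol beneath it): 9/131 + 12/131 = 21/131; 17/131 + 21/131 = 38/131; 21/131 + 22/131 = 43/131; 23/131 + 27/131 = 50/131; 38/131 + 43/131 = 81/131; 50/131 + 81/131 = 1. Resulting codeword lengths (in the order the probabilities were given): (3, 2, 4, 3, 3, 2, 4). L_avg = sum(p_i * l_i) = 17/131*3 + 27/131*2 + 9/131*4 + 22/131*3 + 21/131*3 + 23/131*2 + 12/131*4 = 364/131 = 2.7786

2.7786 bits


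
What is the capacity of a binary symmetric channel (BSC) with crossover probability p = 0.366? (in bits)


H(p) = -p*log2(p) - (1-p)*log2(1-p) = -0.366*log2(0.366) - 0.634*log2(0.634) = 0.530731 + 0.416820 = 0.9476. C = 1 - H(p) = 1 - 0.9476 = 0.0524

0.0524 bits


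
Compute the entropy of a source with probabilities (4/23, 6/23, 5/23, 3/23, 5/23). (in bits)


H = -sum(p_i * log2(p_i)). Terms: -(4/23)*log2(4/23) = 0.438880; -(6/23)*log2(6/23) = 0.505722; -(5/23)*log2(5/23) = 0.478616; -(3/23)*log2(3/23) = 0.383296; -(5/23)*log2(5/23) = 0.478616. H = 0.438880 + 0.505722 + 0.478616 + 0.383296 + 0.478616 = 2.2851

2.2851 bits


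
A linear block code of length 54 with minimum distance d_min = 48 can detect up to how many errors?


Detection capability = d_min - 1 = 48 - 1 = 47

47 errors


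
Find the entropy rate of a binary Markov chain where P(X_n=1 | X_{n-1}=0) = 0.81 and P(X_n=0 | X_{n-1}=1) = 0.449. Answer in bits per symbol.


Stationary distribution: pi_0 = p10/(p01+p10) = 0.3566, pi_1 = 0.6434. Entropy rate H' = pi_0*H(p01) + pi_1*H(p10) = 0.3566*0.7015 + 0.6434*0.9925 = 0.8887

0.8887 bits/symbol


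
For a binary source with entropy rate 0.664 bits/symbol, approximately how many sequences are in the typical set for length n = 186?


log2|A_typical| = nH = 186 * 0.664 = 123.504, so |A_typical| ~ 2^123.504 = 1.508e+37

1.508e+37


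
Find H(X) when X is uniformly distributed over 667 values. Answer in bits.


H = log2(n) = log2(667) = 9.3815

9.3815 bits


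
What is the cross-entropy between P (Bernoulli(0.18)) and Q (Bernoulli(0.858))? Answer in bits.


H(P,Q) = -p*log2(q) - (1-p)*log2(1-q). -0.18*log2(0.858) = 0.039771; -0.82*log2(0.142) = 2.309150. H(P,Q) = 0.039771 + 2.309150 = 2.3489

2.3489 bits


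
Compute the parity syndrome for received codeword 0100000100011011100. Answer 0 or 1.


Syndrome = XOR of all bits = 0 XOR 1 XOR 0 XOR 0 XOR 0 XOR 0 XOR 0 XOR 1 XOR 0 XOR 0 XOR 0 XOR 1 XOR 1 XOR 0 XOR 1 XOR 1 XOR 1 XOR 0 XOR 0 = 1

1


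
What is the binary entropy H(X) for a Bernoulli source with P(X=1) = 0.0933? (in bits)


H = -p*log2(p) - (1-p)*log2(1-p). -0.0933*log2(0.0933) = 0.319271; -0.9067*log2(0.9067) = 0.128119. H = 0.319271 + 0.128119 = 0.4474

0.4474 bits


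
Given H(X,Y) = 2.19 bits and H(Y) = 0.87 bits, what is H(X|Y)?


H(X|Y) = H(X,Y) - H(Y) = 2.19 - 0.87 = 1.32

1.32 bits


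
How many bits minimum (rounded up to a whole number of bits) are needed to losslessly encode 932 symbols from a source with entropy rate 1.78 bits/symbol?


Minimum bits >= n * H = 932 * 1.78 = 1658.96, rounded up to a whole number of bits = 1659

1659 bits


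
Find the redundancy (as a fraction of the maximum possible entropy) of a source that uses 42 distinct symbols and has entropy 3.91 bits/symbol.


H_max = log2(K) = log2(42) = 5.3923 bits/symbol. Redundancy = 1 - H/H_max = 1 - 3.91/5.3923 = 1 - 0.7251 = 0.2749

0.2749


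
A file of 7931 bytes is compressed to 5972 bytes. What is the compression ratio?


Ratio = original / compressed = 7931 / 5972 = 1.328

1.328


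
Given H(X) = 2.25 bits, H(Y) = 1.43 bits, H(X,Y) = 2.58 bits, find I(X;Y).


I(X;Y) = H(X) + H(Y) - H(X,Y) = 2.25 + 1.43 - 2.58 = 1.1

1.1 bits


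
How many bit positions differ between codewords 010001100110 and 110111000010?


Count differing positions: ^ . . ^ ^ . ^ . . ^ . . = 5 differences

5


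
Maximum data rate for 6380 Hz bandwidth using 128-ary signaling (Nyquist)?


Rate = 2 * B * log2(M) = 2 * 6380 * 7.0 = 89320.0

89320.0 bps


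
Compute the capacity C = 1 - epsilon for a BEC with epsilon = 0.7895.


C = 1 - epsilon = 1 - 0.7895 = 0.2105

0.2105 bits


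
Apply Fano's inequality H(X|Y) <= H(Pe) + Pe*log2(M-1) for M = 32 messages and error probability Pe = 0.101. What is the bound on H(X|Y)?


H(Pe) = -Pe*log2(Pe) - (1-Pe)*log2(1-Pe) = -0.101*log2(0.101) - 0.899*log2(0.899) = 0.334065 + 0.138093 = 0.4722. Pe*log2(M-1) = 0.101*log2(31) = 0.500374. Bound = H(Pe) + Pe*log2(M-1) = 0.334065 + 0.138093 + 0.500374 = 0.9725

0.9725 bits


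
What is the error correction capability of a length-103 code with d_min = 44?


Correction capability = floor((d-1)/2) = floor((44-1)/2) = 21

21 errors


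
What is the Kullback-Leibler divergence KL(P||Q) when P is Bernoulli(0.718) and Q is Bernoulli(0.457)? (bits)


KL = p*log2(p/q) + (1-p)*log2((1-p)/(1-q)) = 0.718*log2(0.718/0.457) + 0.282*log2(0.282/0.543) = 0.2014

0.2014 bits


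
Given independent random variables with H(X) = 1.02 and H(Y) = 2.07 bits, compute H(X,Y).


For independent variables, H(X,Y) = H(X) + H(Y) = 1.02 + 2.07 = 3.09

3.09 bits


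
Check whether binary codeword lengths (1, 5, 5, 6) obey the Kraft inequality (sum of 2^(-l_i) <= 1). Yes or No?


Kraft sum = sum(2^(-l_i)) = 0.5781, need <= 1. Result: satisfied (a binary prefix-free code with these lengths exists)

Yes


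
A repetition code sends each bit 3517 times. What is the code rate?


Rate = k/n = 1/3517

1/3517


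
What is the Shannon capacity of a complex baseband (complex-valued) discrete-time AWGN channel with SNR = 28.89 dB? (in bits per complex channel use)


SNR_linear = 10^(28.89/10) = 774.4618; C = log2(1 + SNR_linear) = log2(1 + 774.4618) = 9.5989

9.5989 bits/channel use


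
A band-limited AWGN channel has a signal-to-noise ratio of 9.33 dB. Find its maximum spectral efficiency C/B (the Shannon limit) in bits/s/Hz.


SNR_linear = 10^(9.33/10) = 8.5704; C/B = log2(1 + SNR_linear) = log2(1 + 8.5704) = 3.2586

3.2586 bits/s/Hz


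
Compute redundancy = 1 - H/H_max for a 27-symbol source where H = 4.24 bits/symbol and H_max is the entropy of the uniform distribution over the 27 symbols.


H_max = log2(K) = log2(27) = 4.7549 bits/symbol. Redundancy = 1 - H/H_max = 1 - 4.24/4.7549 = 1 - 0.8917 = 0.1083

0.1083


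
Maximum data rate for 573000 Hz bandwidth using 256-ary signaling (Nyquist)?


Rate = 2 * B * log2(M) = 2 * 573000 * 8.0 = 9168000.0

9168000.0 bps


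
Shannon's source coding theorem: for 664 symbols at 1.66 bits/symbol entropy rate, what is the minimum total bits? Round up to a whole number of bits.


Minimum bits >= n * H = 664 * 1.66 = 1102.24, rounded up to a whole number of bits = 1103

1103 bits


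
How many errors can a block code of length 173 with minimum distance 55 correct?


Correction capability = floor((d-1)/2) = floor((55-1)/2) = 27

27 errors


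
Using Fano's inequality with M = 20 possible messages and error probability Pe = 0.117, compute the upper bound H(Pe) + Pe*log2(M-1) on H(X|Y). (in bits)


H(Pe) = -Pe*log2(Pe) - (1-Pe)*log2(1-Pe) = -0.117*log2(0.117) - 0.883*log2(0.883) = 0.362164 + 0.158511 = 0.5207. Pe*log2(M-1) = 0.117*log2(19) = 0.497008. Bound = H(Pe) + Pe*log2(M-1) = 0.362164 + 0.158511 + 0.497008 = 1.0177

1.0177 bits


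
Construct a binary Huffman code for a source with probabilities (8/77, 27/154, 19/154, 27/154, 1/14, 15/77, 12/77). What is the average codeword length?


Huffman construction (repeatedly merge the two least-probable nodes; each merge adds 1 bit to every symbol beneath it): 1/14 + 8/77 = 27/154; 19/154 + 12/77 = 43/154; 27/154 + 27/154 = 27/77; 27/154 + 15/77 = 57/154; 43/154 + 27/77 = 97/154; 57/154 + 97/154 = 1. Resulting codeword lengths (in the order the probabilities were given): (3, 3, 3, 3, 3, 2, 3). L_avg = sum(p_i * l_i) = 8/77*3 + 27/154*3 + 19/154*3 + 27/154*3 + 1/14*3 + 15/77*2 + 12/77*3 = 216/77 = 2.8052

2.8052 bits


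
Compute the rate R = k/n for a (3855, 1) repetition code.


Rate = k/n = 1/3855

1/3855


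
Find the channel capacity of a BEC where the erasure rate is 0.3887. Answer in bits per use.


C = 1 - epsilon = 1 - 0.3887 = 0.6113

0.6113 bits


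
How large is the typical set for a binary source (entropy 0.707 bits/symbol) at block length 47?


log2|A_typical| = nH = 47 * 0.707 = 33.229, so |A_typical| ~ 2^33.229 = 1.007e+10

1.007e+10


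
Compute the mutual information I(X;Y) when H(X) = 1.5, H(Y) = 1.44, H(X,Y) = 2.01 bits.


I(X;Y) = H(X) + H(Y) - H(X,Y) = 1.5 + 1.44 - 2.01 = 0.93

0.93 bits


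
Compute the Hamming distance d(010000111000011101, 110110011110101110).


Count differing positions: ^ . . ^ ^ . ^ . . ^ ^ . ^ ^ . . ^ ^ = 10 differences

10


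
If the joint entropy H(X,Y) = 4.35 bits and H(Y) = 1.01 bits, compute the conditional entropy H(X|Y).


H(X|Y) = H(X,Y) - H(Y) = 4.35 - 1.01 = 3.34

3.34 bits


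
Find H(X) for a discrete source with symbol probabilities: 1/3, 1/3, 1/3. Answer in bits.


H = -sum(p_i * log2(p_i)). Terms: -(1/3)*log2(1/3) = 0.528321; -(1/3)*log2(1/3) = 0.528321; -(1/3)*log2(1/3) = 0.528321. H = 0.528321 + 0.528321 + 0.528321 = 1.585

1.585 bits


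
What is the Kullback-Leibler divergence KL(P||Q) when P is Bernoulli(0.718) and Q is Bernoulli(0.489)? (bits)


KL = p*log2(p/q) + (1-p)*log2((1-p)/(1-q)) = 0.718*log2(0.718/0.489) + 0.282*log2(0.282/0.511) = 0.156

0.156 bits


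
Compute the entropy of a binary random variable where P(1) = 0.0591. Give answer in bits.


H = -p*log2(p) - (1-p)*log2(1-p). -0.0591*log2(0.0591) = 0.241169; -0.9409*log2(0.9409) = 0.082693. H = 0.241169 + 0.082693 = 0.3239

0.3239 bits


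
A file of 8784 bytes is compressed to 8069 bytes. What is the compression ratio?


Ratio = original / compressed = 8784 / 8069 = 1.0886

1.0886


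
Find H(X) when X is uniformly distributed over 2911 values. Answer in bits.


H = log2(n) = log2(2911) = 11.5073

11.5073 bits


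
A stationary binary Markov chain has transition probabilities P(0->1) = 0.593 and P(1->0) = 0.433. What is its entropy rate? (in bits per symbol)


Stationary distribution: pi_0 = p10/(p01+p10) = 0.422, pi_1 = 0.578. Entropy rate H' = pi_0*H(p01) + pi_1*H(p10) = 0.422*0.9749 + 0.578*0.987 = 0.9819

0.9819 bits/symbol


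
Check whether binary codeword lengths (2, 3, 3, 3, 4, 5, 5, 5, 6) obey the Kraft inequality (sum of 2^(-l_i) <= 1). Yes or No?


Kraft sum = sum(2^(-l_i)) = 0.7969, need <= 1. Result: satisfied (a binary prefix-free code with these lengths exists)

Yes


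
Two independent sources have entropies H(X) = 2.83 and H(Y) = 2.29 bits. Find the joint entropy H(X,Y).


For independent variables, H(X,Y) = H(X) + H(Y) = 2.83 + 2.29 = 5.12

5.12 bits


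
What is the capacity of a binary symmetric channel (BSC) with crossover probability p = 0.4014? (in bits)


H(p) = -p*log2(p) - (1-p)*log2(1-p) = -0.4014*log2(0.4014) - 0.5986*log2(0.5986) = 0.528599 + 0.443165 = 0.9718. C = 1 - H(p) = 1 - 0.9718 = 0.0282

0.0282 bits


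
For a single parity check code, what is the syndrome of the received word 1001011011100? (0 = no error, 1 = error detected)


Syndrome = XOR of all bits = 1 XOR 0 XOR 0 XOR 1 XOR 0 XOR 1 XOR 1 XOR 0 XOR 1 XOR 1 XOR 1 XOR 0 XOR 0 = 1

1


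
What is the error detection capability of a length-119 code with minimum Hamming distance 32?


Detection capability = d_min - 1 = 32 - 1 = 31

31 errors


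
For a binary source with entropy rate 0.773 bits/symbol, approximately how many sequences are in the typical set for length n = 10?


log2|A_typical| = nH = 10 * 0.773 = 7.73, so |A_typical| ~ 2^7.73 = 2.123e+02

2.123e+02


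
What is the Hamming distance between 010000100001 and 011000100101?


Count differing positions: . . ^ . . . . . . ^ . . = 2 differences

2


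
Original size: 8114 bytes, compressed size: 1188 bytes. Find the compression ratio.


Ratio = original / compressed = 8114 / 1188 = 6.83

6.83


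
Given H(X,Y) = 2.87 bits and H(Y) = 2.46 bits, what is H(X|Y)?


H(X|Y) = H(X,Y) - H(Y) = 2.87 - 2.46 = 0.41

0.41 bits


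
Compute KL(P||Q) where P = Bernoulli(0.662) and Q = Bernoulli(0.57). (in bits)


KL = p*log2(p/q) + (1-p)*log2((1-p)/(1-q)) = 0.662*log2(0.662/0.57) + 0.338*log2(0.338/0.43) = 0.0255

0.0255 bits


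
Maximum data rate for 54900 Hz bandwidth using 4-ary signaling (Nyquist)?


Rate = 2 * B * log2(M) = 2 * 54900 * 2.0 = 219600.0

219600.0 bps


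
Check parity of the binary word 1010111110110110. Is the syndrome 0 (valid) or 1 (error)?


Syndrome = XOR of all bits = 1 XOR 0 XOR 1 XOR 0 XOR 1 XOR 1 XOR 1 XOR 1 XOR 1 XOR 0 XOR 1 XOR 1 XOR 0 XOR 1 XOR 1 XOR 0 = 1

1


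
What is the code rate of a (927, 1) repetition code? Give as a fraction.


Rate = k/n = 1/927

1/927


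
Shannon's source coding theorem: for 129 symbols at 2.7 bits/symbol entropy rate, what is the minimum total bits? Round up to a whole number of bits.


Minimum bits >= n * H = 129 * 2.7 = 348.3, rounded up to a whole number of bits = 349

349 bits


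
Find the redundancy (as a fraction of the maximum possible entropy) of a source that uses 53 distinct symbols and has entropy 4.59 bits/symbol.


H_max = log2(K) = log2(53) = 5.7279 bits/symbol. Redundancy = 1 - H/H_max = 1 - 4.59/5.7279 = 1 - 0.8013 = 0.1987

0.1987


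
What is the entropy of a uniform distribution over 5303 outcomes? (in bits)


H = log2(n) = log2(5303) = 12.3726

12.3726 bits


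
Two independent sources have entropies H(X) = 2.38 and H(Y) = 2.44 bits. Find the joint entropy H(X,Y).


For independent variables, H(X,Y) = H(X) + H(Y) = 2.38 + 2.44 = 4.82

4.82 bits


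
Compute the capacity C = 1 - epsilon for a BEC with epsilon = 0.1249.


C = 1 - epsilon = 1 - 0.1249 = 0.8751

0.8751 bits


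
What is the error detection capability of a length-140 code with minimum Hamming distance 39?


Detection capability = d_min - 1 = 39 - 1 = 38

38 errors


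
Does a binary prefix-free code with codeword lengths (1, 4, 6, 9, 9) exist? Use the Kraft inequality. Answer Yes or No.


Kraft sum = sum(2^(-l_i)) = 0.582, need <= 1. Result: satisfied (a binary prefix-free code with these lengths exists)

Yes
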